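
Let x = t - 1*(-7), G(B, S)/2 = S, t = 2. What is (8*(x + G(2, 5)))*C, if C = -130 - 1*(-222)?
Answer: 13984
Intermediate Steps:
G(B, S) = 2*S
x = 9 (x = 2 - 1*(-7) = 2 + 7 = 9)
C = 92 (C = -130 + 222 = 92)
(8*(x + G(2, 5)))*C = (8*(9 + 2*5))*92 = (8*(9 + 10))*92 = (8*19)*92 = 152*92 = 13984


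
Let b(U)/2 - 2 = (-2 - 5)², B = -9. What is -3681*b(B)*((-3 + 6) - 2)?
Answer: -375462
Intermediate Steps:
b(U) = 102 (b(U) = 4 + 2*(-2 - 5)² = 4 + 2*(-7)² = 4 + 2*49 = 4 + 98 = 102)
-3681*b(B)*((-3 + 6) - 2) = -375462*((-3 + 6) - 2) = -375462*(3 - 2) = -375462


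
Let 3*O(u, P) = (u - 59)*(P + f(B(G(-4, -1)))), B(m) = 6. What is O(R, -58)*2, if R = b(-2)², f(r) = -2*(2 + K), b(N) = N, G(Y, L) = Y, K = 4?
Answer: 7700/3 ≈ 2566.7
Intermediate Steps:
f(r) = -12 (f(r) = -2*(2 + 4) = -2*6 = -12)
R = 4 (R = (-2)² = 4)
O(u, P) = (-59 + u)*(-12 + P)/3 (O(u, P) = ((u - 59)*(P - 12))/3 = ((-59 + u)*(-12 + P))/3 = (-59 + u)*(-12 + P)/3)
O(R, -58)*2 = (236 - 4*4 - 59/3*(-58) + (⅓)*(-58)*4)*2 = (236 - 16 + 3422/3 - 232/3)*2 = (3850/3)*2 = 7700/3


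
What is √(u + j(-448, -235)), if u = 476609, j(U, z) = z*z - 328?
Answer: √531506 ≈ 729.04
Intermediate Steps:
j(U, z) = -328 + z² (j(U, z) = z² - 328 = -328 + z²)
√(u + j(-448, -235)) = √(476609 + (-328 + (-235)²)) = √(476609 + (-328 + 55225)) = √(476609 + 54897) = √531506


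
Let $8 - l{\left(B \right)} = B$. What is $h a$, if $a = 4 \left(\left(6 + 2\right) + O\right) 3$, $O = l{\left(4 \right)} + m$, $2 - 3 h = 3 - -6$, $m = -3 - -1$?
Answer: $-280$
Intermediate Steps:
$m = -2$ ($m = -3 + 1 = -2$)
$l{\left(B \right)} = 8 - B$
$h = - \frac{7}{3}$ ($h = \frac{2}{3} - \frac{3 - -6}{3} = \frac{2}{3} - \frac{3 + 6}{3} = \frac{2}{3} - 3 = - \frac{7}{3} \approx -2.3333$)
$O = 2$ ($O = \left(8 - 4\right) - 2 = 4 - 2 = 2$)
$a = 120$ ($a = 4 \left(\left(6 + 2\right) + 2\right) 3 = 4 \left(8 + 2\right) 3 = 4 \cdot 10 \cdot 3 = 40 \cdot 3 = 120$)
$h a = \left(- \frac{7}{3}\right) 120 = -280$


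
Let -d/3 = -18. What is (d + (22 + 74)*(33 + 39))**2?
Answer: 48525156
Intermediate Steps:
d = 54 (d = -3*(-18) = 54)
(d + (22 + 74)*(33 + 39))**2 = (54 + (22 + 74)*(33 + 39))**2 = (54 + 96*72)**2 = (54 + 6912)**2 = 6966**2 = 48525156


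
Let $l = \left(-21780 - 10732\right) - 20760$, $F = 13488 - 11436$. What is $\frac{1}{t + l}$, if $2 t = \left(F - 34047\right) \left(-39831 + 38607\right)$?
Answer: $\frac{1}{19527668} \approx 5.1209 \cdot 10^{-8}$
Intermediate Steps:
$F = 2052$ ($F = 13488 - 11436 = 2052$)
$t = 19580940$ ($t = \frac{\left(2052 - 34047\right) \left(-39831 + 38607\right)}{2} = \frac{\left(-31995\right) \left(-1224\right)}{2} = \frac{1}{2} \cdot 39161880 = 19580940$)
$l = -53272$ ($l = \left(-21780 - 10732\right) - 20760 = -32512 - 20760 = -53272$)
$\frac{1}{t + l} = \frac{1}{19580940 - 53272} = \frac{1}{19527668}$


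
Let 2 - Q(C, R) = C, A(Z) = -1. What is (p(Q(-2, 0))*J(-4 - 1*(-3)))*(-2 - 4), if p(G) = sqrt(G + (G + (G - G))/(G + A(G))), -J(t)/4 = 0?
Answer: 0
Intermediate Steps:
Q(C, R) = 2 - C
J(t) = 0 (J(t) = -4*0 = 0)
p(G) = sqrt(G + G/(-1 + G)) (p(G) = sqrt(G + (G + (G - G))/(G - 1)) = sqrt(G + (G + 0)/(-1 + G)) = sqrt(G + G/(-1 + G)))
(p(Q(-2, 0))*J(-4 - 1*(-3)))*(-2 - 4) = (sqrt((2 - 1*(-2))**2/(-1 + (2 - 1*(-2))))*0)*(-2 - 4) = (sqrt((2 + 2)**2/(-1 + (2 + 2)))*0)*(-6) = (sqrt(4**2/(-1 + 4))*0)*(-6) = (sqrt(16/3)*0)*(-6) = ((4*sqrt(3)/3)*0)*(-6) = 0*(-6) = 0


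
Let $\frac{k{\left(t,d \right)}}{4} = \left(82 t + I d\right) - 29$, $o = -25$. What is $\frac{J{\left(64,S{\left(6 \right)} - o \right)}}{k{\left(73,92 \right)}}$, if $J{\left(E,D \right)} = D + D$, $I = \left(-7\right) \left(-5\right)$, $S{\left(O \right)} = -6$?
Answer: $\frac{1}{966} \approx 0.0010352$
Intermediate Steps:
$I = 35$
$J{\left(E,D \right)} = 2 D$
$k{\left(t,d \right)} = -116 + 140 d + 328 t$ ($k{\left(t,d \right)} = 4 \left(\left(82 t + 35 d\right) - 29\right) = 4 \left(\left(35 d + 82 t\right) - 29\right) = 4 \left(-29 + 35 d + 82 t\right) = -116 + 140 d + 328 t$)
$\frac{J{\left(64,S{\left(6 \right)} - o \right)}}{k{\left(73,92 \right)}} = \frac{2 \left(-6 - -25\right)}{-116 + 140 \cdot 92 + 328 \cdot 73} = \frac{2 \left(-6 + 25\right)}{-116 + 12880 + 23944} = \frac{2 \cdot 19}{36708} = 38 \cdot \frac{1}{36708} = \frac{1}{966}$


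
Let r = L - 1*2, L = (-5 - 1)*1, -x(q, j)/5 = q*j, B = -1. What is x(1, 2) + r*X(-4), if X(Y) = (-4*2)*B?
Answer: -74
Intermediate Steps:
x(q, j) = -5*j*q (x(q, j) = -5*q*j = -5*j*q)
L = -6 (L = -6*1 = -6)
X(Y) = 8 (X(Y) = -4*2*(-1) = -8*(-1) = 8)
r = -8 (r = -6 - 1*2 = -6 - 2 = -8)
x(1, 2) + r*X(-4) = -5*2*1 - 8*8 = -10 - 64 = -74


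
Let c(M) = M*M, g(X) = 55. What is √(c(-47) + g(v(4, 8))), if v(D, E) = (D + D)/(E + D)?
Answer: 2*√566 ≈ 47.581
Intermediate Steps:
v(D, E) = 2*D/(D + E) (v(D, E) = (2*D)/(D + E) = 2*D/(D + E))
c(M) = M²
√(c(-47) + g(v(4, 8))) = √((-47)² + 55) = √(2209 + 55) = √2264 = 2*√566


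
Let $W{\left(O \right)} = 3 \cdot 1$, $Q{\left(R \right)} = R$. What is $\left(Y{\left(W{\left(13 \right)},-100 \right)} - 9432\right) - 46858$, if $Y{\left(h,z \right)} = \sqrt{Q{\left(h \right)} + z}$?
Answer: $-56290 + i \sqrt{97} \approx -56290.0 + 9.8489 i$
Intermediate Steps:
$W{\left(O \right)} = 3$
$Y{\left(h,z \right)} = \sqrt{h + z}$
$\left(Y{\left(W{\left(13 \right)},-100 \right)} - 9432\right) - 46858 = \left(\sqrt{3 - 100} - 9432\right) - 46858 = \left(\sqrt{-97} - 9432\right) - 46858 = \left(i \sqrt{97} - 9432\right) - 46858 = \left(-9432 + i \sqrt{97}\right) - 46858 = -56290 + i \sqrt{97}$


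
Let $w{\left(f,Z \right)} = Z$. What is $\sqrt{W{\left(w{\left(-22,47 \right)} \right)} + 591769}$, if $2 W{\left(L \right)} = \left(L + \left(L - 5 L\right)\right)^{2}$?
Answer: $\frac{\sqrt{2406838}}{2} \approx 775.7$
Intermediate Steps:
$W{\left(L \right)} = \frac{9 L^{2}}{2}$ ($W{\left(L \right)} = \frac{\left(L + \left(L - 5 L\right)\right)^{2}}{2} = \frac{\left(L - 4 L\right)^{2}}{2} = \frac{\left(- 3 L\right)^{2}}{2} = \frac{9 L^{2}}{2}$)
$\sqrt{W{\left(w{\left(-22,47 \right)} \right)} + 591769} = \sqrt{\frac{9 \cdot 47^{2}}{2} + 591769} = \sqrt{\frac{9}{2} \cdot 2209 + 591769} = \sqrt{\frac{19881}{2} + 591769} = \sqrt{\frac{1203419}{2}} = \frac{\sqrt{2406838}}{2}$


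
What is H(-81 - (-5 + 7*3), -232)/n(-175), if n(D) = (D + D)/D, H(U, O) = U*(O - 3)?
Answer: 22795/2 ≈ 11398.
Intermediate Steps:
H(U, O) = U*(-3 + O)
n(D) = 2 (n(D) = (2*D)/D = 2)
H(-81 - (-5 + 7*3), -232)/n(-175) = ((-81 - (-5 + 7*3))*(-3 - 232))/2 = ((-81 - (-5 + 21))*(-235))*(1/2) = ((-81 - 1*16)*(-235))*(1/2) = ((-81 - 16)*(-235))*(1/2) = -97*(-235)*(1/2) = 22795*(1/2) = 22795/2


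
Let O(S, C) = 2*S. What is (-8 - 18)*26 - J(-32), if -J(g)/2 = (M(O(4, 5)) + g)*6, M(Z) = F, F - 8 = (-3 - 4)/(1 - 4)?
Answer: -936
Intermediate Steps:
F = 31/3 (F = 8 + (-3 - 4)/(1 - 4) = 8 - 7/(-3) = 8 - 7*(-⅓) = 8 + 7/3 = 31/3 ≈ 10.333)
M(Z) = 31/3
J(g) = -124 - 12*g (J(g) = -2*(31/3 + g)*6 = -2*(62 + 6*g) = -124 - 12*g)
(-8 - 18)*26 - J(-32) = (-8 - 18)*26 - (-124 - 12*(-32)) = -26*26 - (-124 + 384) = -676 - 1*260 = -676 - 260 = -936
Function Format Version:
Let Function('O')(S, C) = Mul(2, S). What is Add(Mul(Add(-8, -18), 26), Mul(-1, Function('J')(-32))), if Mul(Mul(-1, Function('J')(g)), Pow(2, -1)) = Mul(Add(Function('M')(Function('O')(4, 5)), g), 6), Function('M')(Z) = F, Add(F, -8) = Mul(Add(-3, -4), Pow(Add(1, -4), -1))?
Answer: -936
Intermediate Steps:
F = Rational(31, 3) (F = Add(8, Mul(Add(-3, -4), Pow(Add(1, -4), -1))) = Add(8, Mul(-7, Pow(-3, -1))) = Add(8, Mul(-7, Rational(-1, 3))) = Add(8, Rational(7, 3)) = Rational(31, 3) ≈ 10.333)
Function('M')(Z) = Rational(31, 3)
Function('J')(g) = Add(-124, Mul(-12, g)) (Function('J')(g) = Mul(-2, Mul(Add(Rational(31, 3), g), 6)) = Mul(-2, Add(62, Mul(6, g))) = Add(-124, Mul(-12, g)))
Add(Mul(Add(-8, -18), 26), Mul(-1, Function('J')(-32))) = Add(Mul(Add(-8, -18), 26), Mul(-1, Add(-124, Mul(-12, -32)))) = Add(Mul(-26, 26), Mul(-1, Add(-124, 384))) = Add(-676, Mul(-1, 260)) = Add(-676, -260) = -936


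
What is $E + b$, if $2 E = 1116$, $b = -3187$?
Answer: $-2629$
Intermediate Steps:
$E = 558$ ($E = \frac{1}{2} \cdot 1116 = 558$)
$E + b = 558 - 3187 = -2629$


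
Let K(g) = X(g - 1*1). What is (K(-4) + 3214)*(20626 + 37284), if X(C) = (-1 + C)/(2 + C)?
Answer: 186238560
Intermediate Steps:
X(C) = (-1 + C)/(2 + C)
K(g) = (-2 + g)/(1 + g) (K(g) = (-1 + (g - 1*1))/(2 + (g - 1*1)) = (-1 + (g - 1))/(2 + (g - 1)) = (-1 + (-1 + g))/(2 + (-1 + g)) = (-2 + g)/(1 + g))
(K(-4) + 3214)*(20626 + 37284) = ((-2 - 4)/(1 - 4) + 3214)*(20626 + 37284) = (-6/(-3) + 3214)*57910 = (-⅓*(-6) + 3214)*57910 = (2 + 3214)*57910 = 3216*57910 = 186238560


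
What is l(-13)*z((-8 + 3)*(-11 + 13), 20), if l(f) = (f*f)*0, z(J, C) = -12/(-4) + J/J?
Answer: 0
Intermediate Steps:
z(J, C) = 4 (z(J, C) = -12*(-¼) + 1 = 3 + 1 = 4)
l(f) = 0 (l(f) = f²*0 = 0)
l(-13)*z((-8 + 3)*(-11 + 13), 20) = 0*4 = 0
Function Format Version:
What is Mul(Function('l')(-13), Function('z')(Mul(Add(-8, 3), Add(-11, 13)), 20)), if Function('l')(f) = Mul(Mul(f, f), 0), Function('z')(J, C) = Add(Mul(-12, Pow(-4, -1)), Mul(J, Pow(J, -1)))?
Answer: 0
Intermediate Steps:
Function('z')(J, C) = 4 (Function('z')(J, C) = Add(Mul(-12, Rational(-1, 4)), 1) = Add(3, 1) = 4)
Function('l')(f) = 0 (Function('l')(f) = Mul(Pow(f, 2), 0) = 0)
Mul(Function('l')(-13), Function('z')(Mul(Add(-8, 3), Add(-11, 13)), 20)) = Mul(0, 4) = 0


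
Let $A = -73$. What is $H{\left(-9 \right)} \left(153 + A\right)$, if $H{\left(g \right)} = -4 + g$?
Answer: $-1040$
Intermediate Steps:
$H{\left(-9 \right)} \left(153 + A\right) = \left(-4 - 9\right) \left(153 - 73\right) = \left(-13\right) 80 = -1040$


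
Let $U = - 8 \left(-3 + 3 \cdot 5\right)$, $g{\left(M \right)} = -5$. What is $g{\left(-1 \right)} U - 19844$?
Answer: $-19364$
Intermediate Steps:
$U = -96$ ($U = - 8 \left(-3 + 15\right) = \left(-8\right) 12 = -96$)
$g{\left(-1 \right)} U - 19844 = \left(-5\right) \left(-96\right) - 19844 = 480 - 19844 = -19364$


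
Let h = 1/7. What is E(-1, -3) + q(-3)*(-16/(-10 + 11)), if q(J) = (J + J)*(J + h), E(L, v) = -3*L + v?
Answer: -1920/7 ≈ -274.29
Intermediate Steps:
E(L, v) = v - 3*L
h = ⅐ (h = 1*(⅐) = ⅐ ≈ 0.14286)
q(J) = 2*J*(⅐ + J) (q(J) = (J + J)*(J + ⅐) = (2*J)*(⅐ + J) = 2*J*(⅐ + J))
E(-1, -3) + q(-3)*(-16/(-10 + 11)) = (-3 - 3*(-1)) + ((2/7)*(-3)*(1 + 7*(-3)))*(-16/(-10 + 11)) = (-3 + 3) + ((2/7)*(-3)*(1 - 21))*(-16/1) = 0 + ((2/7)*(-3)*(-20))*(-16*1) = 0 + (120/7)*(-16) = 0 - 1920/7 = -1920/7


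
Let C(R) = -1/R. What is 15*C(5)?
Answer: -3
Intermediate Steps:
15*C(5) = 15*(-1/5) = 15*(-1*⅕) = 15*(-⅕) = -3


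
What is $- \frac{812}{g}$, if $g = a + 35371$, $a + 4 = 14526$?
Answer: $- \frac{812}{49893} \approx -0.016275$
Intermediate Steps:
$a = 14522$ ($a = -4 + 14526 = 14522$)
$g = 49893$ ($g = 14522 + 35371 = 49893$)
$- \frac{812}{g} = - \frac{812}{49893}$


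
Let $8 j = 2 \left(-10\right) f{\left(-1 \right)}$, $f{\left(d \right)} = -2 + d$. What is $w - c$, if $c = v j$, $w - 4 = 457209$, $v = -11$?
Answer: $\frac{914591}{2} \approx 4.573 \cdot 10^{5}$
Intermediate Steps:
$w = 457213$ ($w = 4 + 457209 = 457213$)
$j = \frac{15}{2}$ ($j = \frac{2 \left(-10\right) \left(-2 - 1\right)}{8} = \frac{\left(-20\right) \left(-3\right)}{8} = \frac{1}{8} \cdot 60 = \frac{15}{2} \approx 7.5$)
$c = - \frac{165}{2}$ ($c = \left(-11\right) \frac{15}{2} = - \frac{165}{2} \approx -82.5$)
$w - c = 457213 - - \frac{165}{2} = 457213 + \frac{165}{2} = \frac{914591}{2}$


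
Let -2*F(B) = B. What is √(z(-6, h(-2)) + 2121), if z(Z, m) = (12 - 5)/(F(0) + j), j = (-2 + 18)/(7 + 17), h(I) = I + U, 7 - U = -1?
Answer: 7*√174/2 ≈ 46.168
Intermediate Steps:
U = 8 (U = 7 - 1*(-1) = 7 + 1 = 8)
F(B) = -B/2
h(I) = 8 + I (h(I) = I + 8 = 8 + I)
j = ⅔ (j = 16/24 = 16*(1/24) = ⅔ ≈ 0.66667)
z(Z, m) = 21/2 (z(Z, m) = (12 - 5)/(-½*0 + ⅔) = 7/(0 + ⅔) = 7/(⅔) = 7*(3/2) = 21/2)
√(z(-6, h(-2)) + 2121) = √(21/2 + 2121) = √(4263/2) = 7*√174/2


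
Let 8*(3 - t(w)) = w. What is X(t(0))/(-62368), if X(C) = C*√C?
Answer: -3*√3/62368 ≈ -8.3314e-5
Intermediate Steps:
t(w) = 3 - w/8
X(C) = C^(3/2)
X(t(0))/(-62368) = (3 - ⅛*0)^(3/2)/(-62368) = (3 + 0)^(3/2)*(-1/62368) = 3^(3/2)*(-1/62368) = (3*√3)*(-1/62368) = -3*√3/62368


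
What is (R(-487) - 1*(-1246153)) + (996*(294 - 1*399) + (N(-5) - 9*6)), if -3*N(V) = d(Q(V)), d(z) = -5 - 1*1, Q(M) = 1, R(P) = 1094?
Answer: 1142615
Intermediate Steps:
d(z) = -6 (d(z) = -5 - 1 = -6)
N(V) = 2 (N(V) = -1/3*(-6) = 2)
(R(-487) - 1*(-1246153)) + (996*(294 - 1*399) + (N(-5) - 9*6)) = (1094 - 1*(-1246153)) + (996*(294 - 1*399) + (2 - 9*6)) = (1094 + 1246153) + (996*(294 - 399) + (2 - 54)) = 1247247 + (996*(-105) - 52) = 1247247 + (-104580 - 52) = 1247247 - 104632 = 1142615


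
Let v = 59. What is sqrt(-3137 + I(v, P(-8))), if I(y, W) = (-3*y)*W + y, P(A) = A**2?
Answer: 49*I*sqrt(6) ≈ 120.03*I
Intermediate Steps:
I(y, W) = y - 3*W*y (I(y, W) = -3*W*y + y = y - 3*W*y)
sqrt(-3137 + I(v, P(-8))) = sqrt(-3137 + 59*(1 - 3*(-8)**2)) = sqrt(-3137 + 59*(1 - 3*64)) = sqrt(-3137 + 59*(1 - 192)) = sqrt(-3137 + 59*(-191)) = sqrt(-3137 - 11269) = sqrt(-14406) = 49*I*sqrt(6)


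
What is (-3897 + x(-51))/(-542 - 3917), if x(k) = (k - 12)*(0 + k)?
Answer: 684/4459 ≈ 0.15340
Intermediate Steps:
x(k) = k*(-12 + k) (x(k) = (-12 + k)*k = k*(-12 + k))
(-3897 + x(-51))/(-542 - 3917) = (-3897 - 51*(-12 - 51))/(-542 - 3917) = (-3897 - 51*(-63))/(-4459) = (-3897 + 3213)*(-1/4459) = -684*(-1/4459) = 684/4459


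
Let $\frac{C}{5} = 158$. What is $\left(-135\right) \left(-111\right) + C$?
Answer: $15775$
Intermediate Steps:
$C = 790$ ($C = 5 \cdot 158 = 790$)
$\left(-135\right) \left(-111\right) + C = \left(-135\right) \left(-111\right) + 790 = 14985 + 790 = 15775$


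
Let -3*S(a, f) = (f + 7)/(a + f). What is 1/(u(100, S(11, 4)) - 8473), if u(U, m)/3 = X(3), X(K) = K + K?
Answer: -1/8455 ≈ -0.00011827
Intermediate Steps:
S(a, f) = -(7 + f)/(3*(a + f)) (S(a, f) = -(f + 7)/(3*(a + f)) = -(7 + f)/(3*(a + f)))
X(K) = 2*K
u(U, m) = 18 (u(U, m) = 3*(2*3) = 3*6 = 18)
1/(u(100, S(11, 4)) - 8473) = 1/(18 - 8473) = 1/(-8455) = -1/8455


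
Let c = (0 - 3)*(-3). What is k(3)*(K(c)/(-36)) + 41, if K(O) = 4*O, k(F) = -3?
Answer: 44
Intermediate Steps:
c = 9 (c = -3*(-3) = 9)
k(3)*(K(c)/(-36)) + 41 = -3*4*9/(-36) + 41 = -108*(-1)/36 + 41 = -3*(-1) + 41 = 3 + 41 = 44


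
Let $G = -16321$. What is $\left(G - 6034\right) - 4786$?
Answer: $-27141$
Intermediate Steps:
$\left(G - 6034\right) - 4786 = \left(-16321 - 6034\right) - 4786 = -22355 - 4786 = -27141$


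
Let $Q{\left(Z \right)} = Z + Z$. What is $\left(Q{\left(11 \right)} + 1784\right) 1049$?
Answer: $1894494$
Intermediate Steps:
$Q{\left(Z \right)} = 2 Z$
$\left(Q{\left(11 \right)} + 1784\right) 1049 = \left(2 \cdot 11 + 1784\right) 1049 = \left(22 + 1784\right) 1049 = 1806 \cdot 1049 = 1894494$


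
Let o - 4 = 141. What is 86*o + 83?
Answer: 12553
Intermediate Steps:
o = 145 (o = 4 + 141 = 145)
86*o + 83 = 86*145 + 83 = 12470 + 83 = 12553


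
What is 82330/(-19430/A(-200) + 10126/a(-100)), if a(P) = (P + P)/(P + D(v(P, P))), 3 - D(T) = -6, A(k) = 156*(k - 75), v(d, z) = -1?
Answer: 3531957000/197673887 ≈ 17.868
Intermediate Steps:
A(k) = -11700 + 156*k (A(k) = 156*(-75 + k) = -11700 + 156*k)
D(T) = 9 (D(T) = 3 - 1*(-6) = 3 + 6 = 9)
a(P) = 2*P/(9 + P) (a(P) = (P + P)/(P + 9) = (2*P)/(9 + P) = 2*P/(9 + P))
82330/(-19430/A(-200) + 10126/a(-100)) = 82330/(-19430/(-11700 + 156*(-200)) + 10126/((2*(-100)/(9 - 100)))) = 82330/(-19430/(-11700 - 31200) + 10126/((2*(-100)/(-91)))) = 82330/(-19430/(-42900) + 10126/((2*(-100)*(-1/91)))) = 82330/(-19430*(-1/42900) + 10126/(200/91)) = 82330/(1943/4290 + 10126*(91/200)) = 82330/(1943/4290 + 460733/100) = 82330/(197673887/42900) = 82330*(42900/197673887) = 3531957000/197673887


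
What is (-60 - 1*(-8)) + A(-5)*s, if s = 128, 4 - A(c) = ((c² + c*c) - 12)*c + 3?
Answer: 24396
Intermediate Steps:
A(c) = 1 - c*(-12 + 2*c²) (A(c) = 4 - (((c² + c*c) - 12)*c + 3) = 4 - (((c² + c²) - 12)*c + 3) = 4 - ((2*c² - 12)*c + 3) = 4 - ((-12 + 2*c²)*c + 3) = 4 - (c*(-12 + 2*c²) + 3) = 4 - (3 + c*(-12 + 2*c²)) = 4 + (-3 - c*(-12 + 2*c²)) = 1 - c*(-12 + 2*c²))
(-60 - 1*(-8)) + A(-5)*s = (-60 - 1*(-8)) + (1 - 2*(-5)³ + 12*(-5))*128 = (-60 + 8) + (1 - 2*(-125) - 60)*128 = -52 + (1 + 250 - 60)*128 = -52 + 191*128 = -52 + 24448 = 24396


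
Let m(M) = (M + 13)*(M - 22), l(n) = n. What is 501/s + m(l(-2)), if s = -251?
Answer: -66765/251 ≈ -266.00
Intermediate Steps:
m(M) = (-22 + M)*(13 + M) (m(M) = (13 + M)*(-22 + M) = (-22 + M)*(13 + M))
501/s + m(l(-2)) = 501/(-251) + (-286 + (-2)² - 9*(-2)) = 501*(-1/251) + (-286 + 4 + 18) = -501/251 - 264 = -66765/251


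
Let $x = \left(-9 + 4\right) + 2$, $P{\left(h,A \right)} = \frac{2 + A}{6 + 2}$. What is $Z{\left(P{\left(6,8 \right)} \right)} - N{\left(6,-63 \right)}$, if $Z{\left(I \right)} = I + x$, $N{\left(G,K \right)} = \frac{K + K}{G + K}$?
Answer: $- \frac{301}{76} \approx -3.9605$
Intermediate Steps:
$P{\left(h,A \right)} = \frac{1}{4} + \frac{A}{8}$ ($P{\left(h,A \right)} = \frac{2 + A}{8} = \left(2 + A\right) \frac{1}{8} = \frac{1}{4} + \frac{A}{8}$)
$N{\left(G,K \right)} = \frac{2 K}{G + K}$
$x = -3$ ($x = -5 + 2 = -3$)
$Z{\left(I \right)} = -3 + I$ ($Z{\left(I \right)} = I - 3 = -3 + I$)
$Z{\left(P{\left(6,8 \right)} \right)} - N{\left(6,-63 \right)} = \left(-3 + \left(\frac{1}{4} + \frac{1}{8} \cdot 8\right)\right) - 2 \left(-63\right) \frac{1}{6 - 63} = \left(-3 + \left(\frac{1}{4} + 1\right)\right) - 2 \left(-63\right) \frac{1}{-57} = \left(-3 + \frac{5}{4}\right) - 2 \left(-63\right) \left(- \frac{1}{57}\right) = - \frac{7}{4} - \frac{42}{19} = - \frac{301}{76}$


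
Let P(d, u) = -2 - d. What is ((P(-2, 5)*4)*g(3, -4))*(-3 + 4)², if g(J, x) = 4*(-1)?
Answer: 0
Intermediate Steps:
g(J, x) = -4
((P(-2, 5)*4)*g(3, -4))*(-3 + 4)² = (((-2 - 1*(-2))*4)*(-4))*(-3 + 4)² = (((-2 + 2)*4)*(-4))*1² = ((0*4)*(-4))*1 = (0*(-4))*1 = 0*1 = 0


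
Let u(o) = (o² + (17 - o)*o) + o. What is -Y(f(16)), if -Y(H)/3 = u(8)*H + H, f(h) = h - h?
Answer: 0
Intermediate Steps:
u(o) = o + o² + o*(17 - o) (u(o) = (o² + o*(17 - o)) + o = o + o² + o*(17 - o))
f(h) = 0
Y(H) = -435*H (Y(H) = -3*((18*8)*H + H) = -3*(144*H + H) = -435*H)
-Y(f(16)) = -(-435)*0 = -1*0 = 0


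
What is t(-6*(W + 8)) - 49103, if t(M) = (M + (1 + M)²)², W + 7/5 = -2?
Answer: 258276626/625 ≈ 4.1324e+5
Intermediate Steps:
W = -17/5 (W = -7/5 - 2 = -17/5 ≈ -3.4000)
t(-6*(W + 8)) - 49103 = (-6*(-17/5 + 8) + (1 - 6*(-17/5 + 8))²)² - 49103 = (-6*23/5 + (1 - 6*23/5)²)² - 49103 = (-138/5 + (1 - 138/5)²)² - 49103 = (-138/5 + (-133/5)²)² - 49103 = (-138/5 + 17689/25)² - 49103 = (16999/25)² - 49103 = 288966001/625 - 49103 = 258276626/625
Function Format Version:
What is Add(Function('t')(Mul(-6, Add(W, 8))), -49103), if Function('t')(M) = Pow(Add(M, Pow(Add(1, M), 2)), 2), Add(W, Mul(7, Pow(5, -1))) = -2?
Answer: Rational(258276626, 625) ≈ 4.1324e+5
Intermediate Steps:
W = Rational(-17, 5) (W = Add(Rational(-7, 5), -2) = Rational(-17, 5) ≈ -3.4000)
Add(Function('t')(Mul(-6, Add(W, 8))), -49103) = Add(Pow(Add(Mul(-6, Add(Rational(-17, 5), 8)), Pow(Add(1, Mul(-6, Add(Rational(-17, 5), 8))), 2)), 2), -49103) = Add(Pow(Add(Mul(-6, Rational(23, 5)), Pow(Add(1, Mul(-6, Rational(23, 5))), 2)), 2), -49103) = Add(Pow(Add(Rational(-138, 5), Pow(Add(1, Rational(-138, 5)), 2)), 2), -49103) = Add(Pow(Add(Rational(-138, 5), Pow(Rational(-133, 5), 2)), 2), -49103) = Add(Pow(Add(Rational(-138, 5), Rational(17689, 25)), 2), -49103) = Add(Pow(Rational(16999, 25), 2), -49103) = Add(Rational(288966001, 625), -49103) = Rational(258276626, 625)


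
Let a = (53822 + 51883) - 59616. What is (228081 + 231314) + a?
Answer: 505484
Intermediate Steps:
a = 46089 (a = 105705 - 59616 = 46089)
(228081 + 231314) + a = (228081 + 231314) + 46089 = 459395 + 46089 = 505484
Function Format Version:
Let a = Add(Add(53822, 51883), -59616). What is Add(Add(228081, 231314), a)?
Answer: 505484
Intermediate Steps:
a = 46089 (a = Add(105705, -59616) = 46089)
Add(Add(228081, 231314), a) = Add(Add(228081, 231314), 46089) = Add(459395, 46089) = 505484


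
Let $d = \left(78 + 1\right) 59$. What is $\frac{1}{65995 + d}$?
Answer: $\frac{1}{70656} \approx 1.4153 \cdot 10^{-5}$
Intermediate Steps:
$d = 4661$ ($d = 79 \cdot 59 = 4661$)
$\frac{1}{65995 + d} = \frac{1}{65995 + 4661} = \frac{1}{70656}$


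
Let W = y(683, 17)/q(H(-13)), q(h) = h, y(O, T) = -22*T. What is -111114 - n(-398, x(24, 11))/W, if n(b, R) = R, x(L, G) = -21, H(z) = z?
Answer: -41556363/374 ≈ -1.1111e+5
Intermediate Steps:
W = 374/13 (W = -22*17/(-13) = -374*(-1/13) = 374/13 ≈ 28.769)
-111114 - n(-398, x(24, 11))/W = -111114 - (-21)/374/13 = -111114 - (-21)*13/374 = -111114 - 1*(-273/374) = -111114 + 273/374 = -41556363/374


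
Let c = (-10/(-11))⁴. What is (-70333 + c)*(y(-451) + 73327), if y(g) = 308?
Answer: -75824570081655/14641 ≈ -5.1789e+9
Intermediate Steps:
c = 10000/14641 (c = (-10*(-1/11))⁴ = (10/11)⁴ = 10000/14641 ≈ 0.68301)
(-70333 + c)*(y(-451) + 73327) = (-70333 + 10000/14641)*(308 + 73327) = -1029735453/14641*73635 = -75824570081655/14641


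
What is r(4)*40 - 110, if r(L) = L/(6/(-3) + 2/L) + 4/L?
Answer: -530/3 ≈ -176.67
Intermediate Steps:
r(L) = 4/L + L/(-2 + 2/L) (r(L) = L/(6*(-⅓) + 2/L) + 4/L = L/(-2 + 2/L) + 4/L = 4/L + L/(-2 + 2/L))
r(4)*40 - 110 = ((½)*(-8 - 1*4³ + 8*4)/(4*(-1 + 4)))*40 - 110 = ((½)*(¼)*(-8 - 1*64 + 32)/3)*40 - 110 = ((½)*(¼)*(⅓)*(-8 - 64 + 32))*40 - 110 = ((½)*(¼)*(⅓)*(-40))*40 - 110 = -5/3*40 - 110 = -200/3 - 110 = -530/3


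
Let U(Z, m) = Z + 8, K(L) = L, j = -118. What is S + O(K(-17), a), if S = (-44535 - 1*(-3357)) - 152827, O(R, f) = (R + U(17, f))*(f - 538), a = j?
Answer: -199253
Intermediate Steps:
a = -118
U(Z, m) = 8 + Z
O(R, f) = (-538 + f)*(25 + R) (O(R, f) = (R + (8 + 17))*(f - 538) = (R + 25)*(-538 + f) = (25 + R)*(-538 + f) = (-538 + f)*(25 + R))
S = -194005 (S = (-44535 + 3357) - 152827 = -41178 - 152827 = -194005)
S + O(K(-17), a) = -194005 + (-13450 - 538*(-17) + 25*(-118) - 17*(-118)) = -194005 + (-13450 + 9146 - 2950 + 2006) = -194005 - 5248 = -199253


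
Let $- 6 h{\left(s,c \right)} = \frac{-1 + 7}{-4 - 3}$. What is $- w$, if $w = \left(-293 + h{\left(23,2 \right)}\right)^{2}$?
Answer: $- \frac{4202500}{49} \approx -85765.0$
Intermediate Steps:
$h{\left(s,c \right)} = \frac{1}{7}$ ($h{\left(s,c \right)} = - \frac{\left(-1 + 7\right) \frac{1}{-4 - 3}}{6} = - \frac{6 \frac{1}{-7}}{6} = - \frac{6 \left(- \frac{1}{7}\right)}{6} = \left(- \frac{1}{6}\right) \left(- \frac{6}{7}\right) = \frac{1}{7}$)
$w = \frac{4202500}{49}$ ($w = \left(-293 + \frac{1}{7}\right)^{2} = \left(- \frac{2050}{7}\right)^{2} = \frac{4202500}{49} \approx 85765.0$)
$- w = \left(-1\right) \frac{4202500}{49} = - \frac{4202500}{49}$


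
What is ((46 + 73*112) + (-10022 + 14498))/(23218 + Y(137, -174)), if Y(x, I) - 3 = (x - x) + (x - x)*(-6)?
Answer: 12698/23221 ≈ 0.54683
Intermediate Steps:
Y(x, I) = 3 (Y(x, I) = 3 + ((x - x) + (x - x)*(-6)) = 3 + (0 + 0*(-6)) = 3 + (0 + 0) = 3 + 0 = 3)
((46 + 73*112) + (-10022 + 14498))/(23218 + Y(137, -174)) = ((46 + 73*112) + (-10022 + 14498))/(23218 + 3) = ((46 + 8176) + 4476)/23221 = (8222 + 4476)*(1/23221) = 12698*(1/23221) = 12698/23221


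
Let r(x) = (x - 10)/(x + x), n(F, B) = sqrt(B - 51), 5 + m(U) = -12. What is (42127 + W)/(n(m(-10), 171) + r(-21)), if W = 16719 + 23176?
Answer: -106792644/210719 + 289373616*sqrt(30)/210719 ≈ 7014.9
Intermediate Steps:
m(U) = -17 (m(U) = -5 - 12 = -17)
W = 39895
n(F, B) = sqrt(-51 + B)
r(x) = (-10 + x)/(2*x) (r(x) = (-10 + x)/((2*x)) = (-10 + x)*(1/(2*x)) = (-10 + x)/(2*x))
(42127 + W)/(n(m(-10), 171) + r(-21)) = (42127 + 39895)/(sqrt(-51 + 171) + (1/2)*(-10 - 21)/(-21)) = 82022/(sqrt(120) + (1/2)*(-1/21)*(-31)) = 82022/(2*sqrt(30) + 31/42) = 82022/(31/42 + 2*sqrt(30))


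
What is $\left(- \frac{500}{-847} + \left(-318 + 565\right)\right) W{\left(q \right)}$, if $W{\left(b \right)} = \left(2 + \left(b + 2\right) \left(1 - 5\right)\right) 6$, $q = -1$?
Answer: $- \frac{2516508}{847} \approx -2971.1$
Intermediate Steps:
$W{\left(b \right)} = -36 - 24 b$ ($W{\left(b \right)} = \left(2 + \left(2 + b\right) \left(-4\right)\right) 6 = \left(2 - \left(8 + 4 b\right)\right) 6 = \left(-6 - 4 b\right) 6 = -36 - 24 b$)
$\left(- \frac{500}{-847} + \left(-318 + 565\right)\right) W{\left(q \right)} = \left(- \frac{500}{-847} + \left(-318 + 565\right)\right) \left(-36 - -24\right) = \left(\left(-500\right) \left(- \frac{1}{847}\right) + 247\right) \left(-36 + 24\right) = \left(\frac{500}{847} + 247\right) \left(-12\right) = \frac{209709}{847} \left(-12\right) = - \frac{2516508}{847}$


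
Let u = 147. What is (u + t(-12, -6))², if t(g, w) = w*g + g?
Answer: 42849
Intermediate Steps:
t(g, w) = g + g*w (t(g, w) = g*w + g = g + g*w)
(u + t(-12, -6))² = (147 - 12*(1 - 6))² = (147 - 12*(-5))² = (147 + 60)² = 207² = 42849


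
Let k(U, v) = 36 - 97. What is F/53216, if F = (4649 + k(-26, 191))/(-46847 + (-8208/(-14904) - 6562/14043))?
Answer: -123489461/67101113092408 ≈ -1.8403e-6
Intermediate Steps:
k(U, v) = -61
F = -493957844/5043679577 (F = (4649 - 61)/(-46847 + (-8208/(-14904) - 6562/14043)) = 4588/(-46847 + (-8208*(-1/14904) - 6562*1/14043)) = 4588/(-46847 + (38/69 - 6562/14043)) = 4588/(-46847 + 8984/107663) = 4588/(-5043679577/107663) = 4588*(-107663/5043679577) = -493957844/5043679577 ≈ -0.097936)
F/53216 = -493957844/5043679577/53216 = -493957844/5043679577*1/53216 = -123489461/67101113092408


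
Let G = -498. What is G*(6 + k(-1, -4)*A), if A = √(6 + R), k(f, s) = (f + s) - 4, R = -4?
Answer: -2988 + 4482*√2 ≈ 3350.5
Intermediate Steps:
k(f, s) = -4 + f + s
A = √2 (A = √(6 - 4) = √2 ≈ 1.4142)
G*(6 + k(-1, -4)*A) = -498*(6 + (-4 - 1 - 4)*√2) = -498*(6 - 9*√2) = -2988 + 4482*√2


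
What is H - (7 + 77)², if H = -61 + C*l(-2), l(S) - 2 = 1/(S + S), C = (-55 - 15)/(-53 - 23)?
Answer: -1081539/152 ≈ -7115.4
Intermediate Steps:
C = 35/38 (C = -70/(-76) = -70*(-1/76) = 35/38 ≈ 0.92105)
l(S) = 2 + 1/(2*S) (l(S) = 2 + 1/(S + S) = 2 + 1/(2*S))
H = -9027/152 (H = -61 + 35*(2 + (½)/(-2))/38 = -61 + 35*(2 + (½)*(-½))/38 = -61 + 35*(2 - ¼)/38 = -61 + (35/38)*(7/4) = -61 + 245/152 = -9027/152 ≈ -59.388)
H - (7 + 77)² = -9027/152 - (7 + 77)² = -9027/152 - 1*84² = -9027/152 - 1*7056 = -9027/152 - 7056 = -1081539/152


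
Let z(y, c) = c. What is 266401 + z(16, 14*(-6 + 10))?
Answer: 266457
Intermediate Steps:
266401 + z(16, 14*(-6 + 10)) = 266401 + 14*(-6 + 10) = 266401 + 14*4 = 266401 + 56 = 266457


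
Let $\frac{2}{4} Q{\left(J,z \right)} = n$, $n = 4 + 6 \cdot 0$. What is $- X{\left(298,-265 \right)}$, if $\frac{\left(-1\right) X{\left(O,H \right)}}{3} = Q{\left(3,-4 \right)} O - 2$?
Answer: $7146$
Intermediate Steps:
$n = 4$ ($n = 4 + 0 = 4$)
$Q{\left(J,z \right)} = 8$ ($Q{\left(J,z \right)} = 2 \cdot 4 = 8$)
$X{\left(O,H \right)} = 6 - 24 O$ ($X{\left(O,H \right)} = - 3 \left(8 O - 2\right) = - 3 \left(-2 + 8 O\right) = 6 - 24 O$)
$- X{\left(298,-265 \right)} = - (6 - 7152) = \left(-1\right) \left(-7146\right) = 7146$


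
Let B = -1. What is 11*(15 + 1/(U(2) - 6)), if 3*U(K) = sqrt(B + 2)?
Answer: 2772/17 ≈ 163.06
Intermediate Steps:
U(K) = 1/3 (U(K) = sqrt(-1 + 2)/3 = sqrt(1)/3 = (1/3)*1 = 1/3)
11*(15 + 1/(U(2) - 6)) = 11*(15 + 1/(1/3 - 6)) = 11*(15 + 1/(-17/3)) = 11*(15 - 3/17) = 11*(252/17) = 2772/17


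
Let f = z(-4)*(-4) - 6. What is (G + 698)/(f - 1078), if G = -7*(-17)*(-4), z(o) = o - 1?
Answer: -111/532 ≈ -0.20865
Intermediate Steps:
z(o) = -1 + o
f = 14 (f = (-1 - 4)*(-4) - 6 = -5*(-4) - 6 = 20 - 6 = 14)
G = -476 (G = 119*(-4) = -476)
(G + 698)/(f - 1078) = (-476 + 698)/(14 - 1078) = 222/(-1064) = 222*(-1/1064) = -111/532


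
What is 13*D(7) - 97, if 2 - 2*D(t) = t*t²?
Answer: -4627/2 ≈ -2313.5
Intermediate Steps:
D(t) = 1 - t³/2 (D(t) = 1 - t*t²/2 = 1 - t³/2)
13*D(7) - 97 = 13*(1 - ½*7³) - 97 = 13*(1 - ½*343) - 97 = 13*(1 - 343/2) - 97 = 13*(-341/2) - 97 = -4433/2 - 97 = -4627/2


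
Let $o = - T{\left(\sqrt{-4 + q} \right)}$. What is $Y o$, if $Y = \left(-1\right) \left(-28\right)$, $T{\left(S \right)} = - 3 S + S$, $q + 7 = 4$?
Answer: $56 i \sqrt{7} \approx 148.16 i$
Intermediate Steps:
$q = -3$ ($q = -7 + 4 = -3$)
$T{\left(S \right)} = - 2 S$
$Y = 28$
$o = 2 i \sqrt{7}$ ($o = - \left(-2\right) \sqrt{-4 - 3} = - \left(-2\right) \sqrt{-7} = - \left(-2\right) i \sqrt{7} = 2 i \sqrt{7} \approx 5.2915 i$)
$Y o = 28 \cdot 2 i \sqrt{7} = 56 i \sqrt{7}$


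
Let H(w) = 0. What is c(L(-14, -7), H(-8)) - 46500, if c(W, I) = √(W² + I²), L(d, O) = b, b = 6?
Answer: -46494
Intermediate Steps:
L(d, O) = 6
c(W, I) = √(I² + W²)
c(L(-14, -7), H(-8)) - 46500 = √(0² + 6²) - 46500 = √(0 + 36) - 46500 = √36 - 46500 = 6 - 46500 = -46494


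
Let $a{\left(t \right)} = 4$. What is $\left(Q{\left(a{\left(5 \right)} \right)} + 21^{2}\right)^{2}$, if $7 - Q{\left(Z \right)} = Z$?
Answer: $197136$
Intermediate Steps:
$Q{\left(Z \right)} = 7 - Z$
$\left(Q{\left(a{\left(5 \right)} \right)} + 21^{2}\right)^{2} = \left(\left(7 - 4\right) + 21^{2}\right)^{2} = \left(\left(7 - 4\right) + 441\right)^{2} = \left(3 + 441\right)^{2} = 444^{2} = 197136$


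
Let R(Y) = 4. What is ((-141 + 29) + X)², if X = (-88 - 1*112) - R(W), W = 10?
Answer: 99856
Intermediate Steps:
X = -204 (X = (-88 - 1*112) - 1*4 = (-88 - 112) - 4 = -200 - 4 = -204)
((-141 + 29) + X)² = ((-141 + 29) - 204)² = (-112 - 204)² = (-316)² = 99856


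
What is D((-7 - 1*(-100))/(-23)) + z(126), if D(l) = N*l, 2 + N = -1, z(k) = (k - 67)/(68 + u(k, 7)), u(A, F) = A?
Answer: 55483/4462 ≈ 12.435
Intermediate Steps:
z(k) = (-67 + k)/(68 + k) (z(k) = (k - 67)/(68 + k) = (-67 + k)/(68 + k))
N = -3 (N = -2 - 1 = -3)
D(l) = -3*l
D((-7 - 1*(-100))/(-23)) + z(126) = -3*(-7 - 1*(-100))/(-23) + (-67 + 126)/(68 + 126) = -3*(-7 + 100)*(-1)/23 + 59/194 = -279*(-1)/23 + (1/194)*59 = -3*(-93/23) + 59/194 = 279/23 + 59/194 = 55483/4462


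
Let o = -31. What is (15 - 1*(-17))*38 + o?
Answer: 1185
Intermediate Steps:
(15 - 1*(-17))*38 + o = (15 - 1*(-17))*38 - 31 = (15 + 17)*38 - 31 = 32*38 - 31 = 1216 - 31 = 1185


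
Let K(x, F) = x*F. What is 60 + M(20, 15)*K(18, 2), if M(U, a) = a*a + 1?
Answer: 8196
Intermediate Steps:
K(x, F) = F*x
M(U, a) = 1 + a**2 (M(U, a) = a**2 + 1 = 1 + a**2)
60 + M(20, 15)*K(18, 2) = 60 + (1 + 15**2)*(2*18) = 60 + (1 + 225)*36 = 60 + 226*36 = 60 + 8136 = 8196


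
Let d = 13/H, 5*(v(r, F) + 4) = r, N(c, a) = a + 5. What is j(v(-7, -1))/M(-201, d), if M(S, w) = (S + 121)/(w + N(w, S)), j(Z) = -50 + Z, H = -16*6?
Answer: -5215633/38400 ≈ -135.82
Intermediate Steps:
N(c, a) = 5 + a
H = -96
v(r, F) = -4 + r/5
d = -13/96 (d = 13/(-96) = 13*(-1/96) = -13/96 ≈ -0.13542)
M(S, w) = (121 + S)/(5 + S + w) (M(S, w) = (S + 121)/(w + (5 + S)) = (121 + S)/(5 + S + w))
j(v(-7, -1))/M(-201, d) = (-50 + (-4 + (⅕)*(-7)))/(((121 - 201)/(5 - 201 - 13/96))) = (-50 + (-4 - 7/5))/((-80/(-18829/96))) = (-50 - 27/5)/((-96/18829*(-80))) = -277/(5*7680/18829) = -277/5*18829/7680 = -5215633/38400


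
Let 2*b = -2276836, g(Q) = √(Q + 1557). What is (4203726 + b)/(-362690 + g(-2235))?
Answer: -555878279260/65772018389 - 1532654*I*√678/65772018389 ≈ -8.4516 - 0.00060676*I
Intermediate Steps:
g(Q) = √(1557 + Q)
b = -1138418 (b = (½)*(-2276836) = -1138418)
(4203726 + b)/(-362690 + g(-2235)) = (4203726 - 1138418)/(-362690 + √(1557 - 2235)) = 3065308/(-362690 + √(-678)) = 3065308/(-362690 + I*√678)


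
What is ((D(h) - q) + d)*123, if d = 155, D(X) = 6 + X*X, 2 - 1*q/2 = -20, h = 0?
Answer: 14391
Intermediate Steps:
q = 44 (q = 4 - 2*(-20) = 4 + 40 = 44)
D(X) = 6 + X²
((D(h) - q) + d)*123 = (((6 + 0²) - 1*44) + 155)*123 = (((6 + 0) - 44) + 155)*123 = ((6 - 44) + 155)*123 = (-38 + 155)*123 = 117*123 = 14391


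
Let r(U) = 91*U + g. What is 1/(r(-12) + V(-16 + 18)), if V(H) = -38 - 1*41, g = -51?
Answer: -1/1222 ≈ -0.00081833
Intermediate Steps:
r(U) = -51 + 91*U (r(U) = 91*U - 51 = -51 + 91*U)
V(H) = -79 (V(H) = -38 - 41 = -79)
1/(r(-12) + V(-16 + 18)) = 1/((-51 + 91*(-12)) - 79) = 1/((-51 - 1092) - 79) = 1/(-1143 - 79) = 1/(-1222) = -1/1222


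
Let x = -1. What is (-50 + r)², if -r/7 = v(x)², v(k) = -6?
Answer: 91204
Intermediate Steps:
r = -252 (r = -7*(-6)² = -7*36 = -252)
(-50 + r)² = (-50 - 252)² = (-302)² = 91204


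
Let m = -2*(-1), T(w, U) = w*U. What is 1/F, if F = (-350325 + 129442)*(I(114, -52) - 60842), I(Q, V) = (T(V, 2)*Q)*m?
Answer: 1/18676541182 ≈ 5.3543e-11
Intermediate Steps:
T(w, U) = U*w
m = 2
I(Q, V) = 4*Q*V (I(Q, V) = ((2*V)*Q)*2 = (2*Q*V)*2 = 4*Q*V)
F = 18676541182 (F = (-350325 + 129442)*(4*114*(-52) - 60842) = -220883*(-23712 - 60842) = -220883*(-84554) = 18676541182)
1/F = 1/18676541182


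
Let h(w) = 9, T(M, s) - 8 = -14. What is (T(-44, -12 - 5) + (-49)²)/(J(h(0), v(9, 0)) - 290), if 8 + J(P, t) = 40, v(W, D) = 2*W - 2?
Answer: -2395/258 ≈ -9.2829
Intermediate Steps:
T(M, s) = -6 (T(M, s) = 8 - 14 = -6)
v(W, D) = -2 + 2*W
J(P, t) = 32 (J(P, t) = -8 + 40 = 32)
(T(-44, -12 - 5) + (-49)²)/(J(h(0), v(9, 0)) - 290) = (-6 + (-49)²)/(32 - 290) = (-6 + 2401)/(-258) = 2395*(-1/258) = -2395/258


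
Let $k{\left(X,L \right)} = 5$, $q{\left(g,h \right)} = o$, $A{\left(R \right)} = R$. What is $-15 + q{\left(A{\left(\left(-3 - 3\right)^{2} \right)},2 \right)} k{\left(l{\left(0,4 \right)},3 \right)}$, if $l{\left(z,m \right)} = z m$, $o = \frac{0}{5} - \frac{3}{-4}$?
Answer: $- \frac{45}{4} \approx -11.25$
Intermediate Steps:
$o = \frac{3}{4}$ ($o = 0 \cdot \frac{1}{5} - - \frac{3}{4} = 0 + \frac{3}{4} = \frac{3}{4} \approx 0.75$)
$l{\left(z,m \right)} = m z$
$q{\left(g,h \right)} = \frac{3}{4}$
$-15 + q{\left(A{\left(\left(-3 - 3\right)^{2} \right)},2 \right)} k{\left(l{\left(0,4 \right)},3 \right)} = -15 + \frac{3}{4} \cdot 5 = -15 + \frac{15}{4} = - \frac{45}{4}$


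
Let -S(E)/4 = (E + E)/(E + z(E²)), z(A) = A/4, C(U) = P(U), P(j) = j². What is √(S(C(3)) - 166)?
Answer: I*√28470/13 ≈ 12.979*I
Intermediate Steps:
C(U) = U²
z(A) = A/4 (z(A) = A*(¼) = A/4)
S(E) = -8*E/(E + E²/4) (S(E) = -4*(E + E)/(E + E²/4) = -4*2*E/(E + E²/4) = -8*E/(E + E²/4))
√(S(C(3)) - 166) = √(-32/(4 + 3²) - 166) = √(-32/(4 + 9) - 166) = √(-32/13 - 166) = √(-2190/13) = I*√28470/13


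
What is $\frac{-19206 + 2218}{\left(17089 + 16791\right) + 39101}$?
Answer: $- \frac{16988}{72981} \approx -0.23277$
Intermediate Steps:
$\frac{-19206 + 2218}{\left(17089 + 16791\right) + 39101} = - \frac{16988}{33880 + 39101} = - \frac{16988}{72981}$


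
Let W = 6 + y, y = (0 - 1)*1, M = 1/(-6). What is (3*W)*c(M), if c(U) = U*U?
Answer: 5/12 ≈ 0.41667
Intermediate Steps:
M = -⅙ ≈ -0.16667
y = -1 (y = -1*1 = -1)
c(U) = U²
W = 5 (W = 6 - 1 = 5)
(3*W)*c(M) = (3*5)*(-⅙)² = 15*(1/36) = 5/12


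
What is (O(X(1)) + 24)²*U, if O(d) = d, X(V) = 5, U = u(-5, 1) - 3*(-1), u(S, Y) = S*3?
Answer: -10092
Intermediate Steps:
u(S, Y) = 3*S
U = -12 (U = 3*(-5) - 3*(-1) = -15 + 3 = -12)
(O(X(1)) + 24)²*U = (5 + 24)²*(-12) = 29²*(-12) = 841*(-12) = -10092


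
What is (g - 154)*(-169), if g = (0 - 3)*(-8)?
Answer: 21970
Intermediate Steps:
g = 24 (g = -3*(-8) = 24)
(g - 154)*(-169) = (24 - 154)*(-169) = -130*(-169) = 21970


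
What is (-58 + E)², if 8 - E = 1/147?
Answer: 54037201/21609 ≈ 2500.7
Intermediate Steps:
E = 1175/147 (E = 8 - 1/147 = 1175/147 ≈ 7.9932)
(-58 + E)² = (-58 + 1175/147)² = (-7351/147)² = 54037201/21609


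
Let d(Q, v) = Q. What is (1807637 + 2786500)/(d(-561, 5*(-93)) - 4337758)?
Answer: -4594137/4338319 ≈ -1.0590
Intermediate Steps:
(1807637 + 2786500)/(d(-561, 5*(-93)) - 4337758) = (1807637 + 2786500)/(-561 - 4337758) = 4594137/(-4338319) = 4594137*(-1/4338319) = -4594137/4338319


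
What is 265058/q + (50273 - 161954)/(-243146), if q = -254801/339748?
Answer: -21895980138987583/61953843946 ≈ -3.5342e+5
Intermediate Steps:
q = -254801/339748 (q = -254801*1/339748 = -254801/339748 ≈ -0.74997)
265058/q + (50273 - 161954)/(-243146) = 265058/(-254801/339748) + (50273 - 161954)/(-243146) = 265058*(-339748/254801) - 111681*(-1/243146) = -90052925384/254801 + 111681/243146 = -21895980138987583/61953843946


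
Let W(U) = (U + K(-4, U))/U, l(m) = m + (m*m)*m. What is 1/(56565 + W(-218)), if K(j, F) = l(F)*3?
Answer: 1/199141 ≈ 5.0216e-6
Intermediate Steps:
l(m) = m + m³ (l(m) = m + m²*m = m + m³)
K(j, F) = 3*F + 3*F³ (K(j, F) = (F + F³)*3 = 3*F + 3*F³)
W(U) = (U + 3*U*(1 + U²))/U
1/(56565 + W(-218)) = 1/(56565 + (4 + 3*(-218)²)) = 1/(56565 + (4 + 3*47524)) = 1/(56565 + (4 + 142572)) = 1/(56565 + 142576) = 1/199141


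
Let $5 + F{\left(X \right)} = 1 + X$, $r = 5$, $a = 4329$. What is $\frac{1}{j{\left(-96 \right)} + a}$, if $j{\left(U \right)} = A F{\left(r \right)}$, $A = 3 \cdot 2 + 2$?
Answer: $\frac{1}{4337} \approx 0.00023057$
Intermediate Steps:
$A = 8$ ($A = 6 + 2 = 8$)
$F{\left(X \right)} = -4 + X$ ($F{\left(X \right)} = -5 + \left(1 + X\right) = -4 + X$)
$j{\left(U \right)} = 8$ ($j{\left(U \right)} = 8 \left(-4 + 5\right) = 8 \cdot 1 = 8$)
$\frac{1}{j{\left(-96 \right)} + a} = \frac{1}{8 + 4329} = \frac{1}{4337}$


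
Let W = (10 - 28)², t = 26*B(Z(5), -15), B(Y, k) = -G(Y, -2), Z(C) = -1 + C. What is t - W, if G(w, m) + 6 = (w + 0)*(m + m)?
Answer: 248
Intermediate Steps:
G(w, m) = -6 + 2*m*w (G(w, m) = -6 + (w + 0)*(m + m) = -6 + w*(2*m) = -6 + 2*m*w)
B(Y, k) = 6 + 4*Y (B(Y, k) = -(-6 + 2*(-2)*Y) = -(-6 - 4*Y) = 6 + 4*Y)
t = 572 (t = 26*(6 + 4*(-1 + 5)) = 26*(6 + 4*4) = 26*(6 + 16) = 26*22 = 572)
W = 324 (W = (-18)² = 324)
t - W = 572 - 1*324 = 572 - 324 = 248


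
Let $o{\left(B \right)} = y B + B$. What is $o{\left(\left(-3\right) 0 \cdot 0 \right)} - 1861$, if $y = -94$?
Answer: $-1861$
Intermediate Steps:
$o{\left(B \right)} = - 93 B$ ($o{\left(B \right)} = - 94 B + B = - 93 B$)
$o{\left(\left(-3\right) 0 \cdot 0 \right)} - 1861 = - 93 \left(-3\right) 0 \cdot 0 - 1861 = - 93 \cdot 0 \cdot 0 - 1861 = \left(-93\right) 0 - 1861 = 0 - 1861 = -1861$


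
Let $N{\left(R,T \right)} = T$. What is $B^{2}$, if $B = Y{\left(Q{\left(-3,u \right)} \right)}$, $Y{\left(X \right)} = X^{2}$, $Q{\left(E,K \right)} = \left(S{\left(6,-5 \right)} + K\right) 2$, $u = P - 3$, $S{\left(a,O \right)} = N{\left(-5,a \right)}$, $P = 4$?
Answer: $38416$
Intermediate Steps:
$S{\left(a,O \right)} = a$
$u = 1$ ($u = 4 - 3 = 1$)
$Q{\left(E,K \right)} = 12 + 2 K$ ($Q{\left(E,K \right)} = \left(6 + K\right) 2 = 12 + 2 K$)
$B = 196$ ($B = \left(12 + 2 \cdot 1\right)^{2} = \left(12 + 2\right)^{2} = 14^{2} = 196$)
$B^{2} = 196^{2} = 38416$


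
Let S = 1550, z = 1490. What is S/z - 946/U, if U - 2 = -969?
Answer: 290839/144083 ≈ 2.0186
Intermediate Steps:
U = -967 (U = 2 - 969 = -967)
S/z - 946/U = 1550/1490 - 946/(-967) = 1550*(1/1490) - 946*(-1/967) = 155/149 + 946/967 = 290839/144083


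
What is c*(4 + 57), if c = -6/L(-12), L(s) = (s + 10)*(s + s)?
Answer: -61/8 ≈ -7.6250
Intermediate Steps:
L(s) = 2*s*(10 + s) (L(s) = (10 + s)*(2*s) = 2*s*(10 + s))
c = -⅛ (c = -6*(-1/(24*(10 - 12))) = -6/(2*(-12)*(-2)) = -6/48 = -6*1/48 = -⅛ ≈ -0.12500)
c*(4 + 57) = -(4 + 57)/8 = -⅛*61 = -61/8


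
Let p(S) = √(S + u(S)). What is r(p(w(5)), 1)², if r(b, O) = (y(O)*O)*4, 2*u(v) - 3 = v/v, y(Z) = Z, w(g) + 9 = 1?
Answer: 16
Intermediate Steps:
w(g) = -8 (w(g) = -9 + 1 = -8)
u(v) = 2 (u(v) = 3/2 + (v/v)/2 = 3/2 + (½)*1 = 3/2 + ½ = 2)
p(S) = √(2 + S) (p(S) = √(S + 2) = √(2 + S))
r(b, O) = 4*O² (r(b, O) = (O*O)*4 = O²*4 = 4*O²)
r(p(w(5)), 1)² = (4*1²)² = (4*1)² = 4² = 16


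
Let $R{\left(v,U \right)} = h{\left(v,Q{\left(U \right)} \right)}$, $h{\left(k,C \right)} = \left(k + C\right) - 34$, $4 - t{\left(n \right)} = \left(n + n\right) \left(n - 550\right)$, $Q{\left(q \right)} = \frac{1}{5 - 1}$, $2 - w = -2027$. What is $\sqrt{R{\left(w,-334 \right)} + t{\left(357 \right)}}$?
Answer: $\frac{\sqrt{559205}}{2} \approx 373.9$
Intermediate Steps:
$w = 2029$ ($w = 2 - -2027 = 2 + 2027 = 2029$)
$Q{\left(q \right)} = \frac{1}{4}$
$t{\left(n \right)} = 4 - 2 n \left(-550 + n\right)$ ($t{\left(n \right)} = 4 - \left(n + n\right) \left(n - 550\right) = 4 - 2 n \left(-550 + n\right)$)
$h{\left(k,C \right)} = -34 + C + k$ ($h{\left(k,C \right)} = \left(C + k\right) - 34 = -34 + C + k$)
$R{\left(v,U \right)} = - \frac{135}{4} + v$ ($R{\left(v,U \right)} = -34 + \frac{1}{4} + v = - \frac{135}{4} + v$)
$\sqrt{R{\left(w,-334 \right)} + t{\left(357 \right)}} = \sqrt{\left(- \frac{135}{4} + 2029\right) + \left(4 - 2 \cdot 357^{2} + 1100 \cdot 357\right)} = \sqrt{\frac{7981}{4} + \left(4 - 254898 + 392700\right)} = \sqrt{\frac{7981}{4} + 137806} = \sqrt{\frac{559205}{4}} = \frac{\sqrt{559205}}{2}$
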